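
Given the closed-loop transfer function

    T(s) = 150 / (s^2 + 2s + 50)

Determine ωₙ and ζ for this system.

Compare the denominator to the standard form s^2 + 2ζωₙs + ωₙ².
ωₙ² = 50, so ωₙ = √50 ≈ 7.071 rad/s.
2ζωₙ = 2, so ζ = 2/(2·√50) ≈ 0.1414.
With ζ = 0.1414 the response is underdamped.

ωₙ ≈ 7.071 rad/s, ζ ≈ 0.1414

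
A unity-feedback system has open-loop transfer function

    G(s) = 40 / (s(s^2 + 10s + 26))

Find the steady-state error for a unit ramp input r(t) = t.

e_ss = 0.6500

G(s) has one pole at the origin.
This is a Type 1 system. Kv = lim_{s→0} s·G(s) = 40/26 = 20/13.
e_ss = 1/Kv = 1/(20/13) = 13/20 ≈ 0.6500.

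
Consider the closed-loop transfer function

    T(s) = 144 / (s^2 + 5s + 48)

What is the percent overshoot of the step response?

%OS ≈ 29.7%

Comparing s^2 + 5s + 48 to s^2 + 2ζωₙs + ωₙ²: ωₙ = √48 ≈ 6.928 rad/s and ζ = 5/(2·√48) ≈ 0.3608.
%OS = 100·exp(−πζ/√(1−ζ²)) = 100·exp(−π·0.3608/√(1−0.3608²)) ≈ 29.7%.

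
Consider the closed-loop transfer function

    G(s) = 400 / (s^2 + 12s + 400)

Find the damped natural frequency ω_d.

ω_d ≈ 19.08 rad/s

Comparing s^2 + 12s + 400 to s^2 + 2ζωₙs + ωₙ²: ωₙ = 20 rad/s and ζ = 12/(2·20) = 0.3.
ζωₙ = 12/2 = 6, so ω_d = ωₙ√(1−ζ²) = √(ωₙ² − (ζωₙ)²) = √(400 − 6²) = √364 ≈ 19.08 rad/s.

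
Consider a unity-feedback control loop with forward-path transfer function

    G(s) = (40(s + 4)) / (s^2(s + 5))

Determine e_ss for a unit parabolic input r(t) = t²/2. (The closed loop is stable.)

G(s) has 2 poles at the origin.
This is a Type 2 system. Ka = lim_{s→0} s^2·G(s) = 160/5 = 32.
e_ss = 1/Ka = 1/(32) = 1/32 ≈ 0.03125.

e_ss = 0.03125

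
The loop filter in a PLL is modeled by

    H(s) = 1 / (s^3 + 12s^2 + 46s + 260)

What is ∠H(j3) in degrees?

∠H(j3) ≈ -36.14°

At s = j3: numerator = 1, denominator = 152 + j111.
∠H = ∠num − ∠den = 0° − (36.139°) = -36.14°.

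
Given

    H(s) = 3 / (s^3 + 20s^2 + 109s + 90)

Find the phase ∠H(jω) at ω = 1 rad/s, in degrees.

∠H(j1) ≈ -57.05°

At s = j1: numerator = 3, denominator = 70 + j108.
∠H = ∠num − ∠den = 0° − (57.051°) = -57.05°.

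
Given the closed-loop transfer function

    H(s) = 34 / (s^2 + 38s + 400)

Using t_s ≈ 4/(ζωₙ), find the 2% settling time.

t_s ≈ 0.2105 s

Comparing s^2 + 38s + 400 to s^2 + 2ζωₙs + ωₙ²: ωₙ = 20 rad/s and ζ = 38/(2·20) = 0.95.
ζωₙ = 38/2 = 19, so t_s ≈ 4/(ζωₙ) = 4/19 ≈ 0.2105 s.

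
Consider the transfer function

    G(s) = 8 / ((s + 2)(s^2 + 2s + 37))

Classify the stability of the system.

The poles can be read from the denominator factors: s = -2, -1 ± 6j.
Since all poles lie strictly in the left half-plane, the system is stable.

stable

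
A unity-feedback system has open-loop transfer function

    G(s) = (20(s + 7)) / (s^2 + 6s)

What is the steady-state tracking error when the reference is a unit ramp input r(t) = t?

e_ss = 0.04286

G(s) has one pole at the origin.
This is a Type 1 system. Kv = lim_{s→0} s·G(s) = 140/6 = 70/3.
e_ss = 1/Kv = 1/(70/3) = 3/70 ≈ 0.04286.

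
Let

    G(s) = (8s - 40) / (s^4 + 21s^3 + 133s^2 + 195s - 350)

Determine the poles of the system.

s = -5, 1, -7, -10

The poles are the roots of the denominator s^4 + 21s^3 + 133s^2 + 195s - 350 = 0.
Trying s = -5: the polynomial evaluates to 0, so (s + 5) is a factor.
Dividing out leaves s^3 + 16s^2 + 53s - 70 = 0.
This factors further as (s - 1)(s + 7)(s + 10) = 0.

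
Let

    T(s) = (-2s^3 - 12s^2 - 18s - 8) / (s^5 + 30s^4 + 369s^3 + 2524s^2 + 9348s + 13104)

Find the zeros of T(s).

Set the numerator to zero: -2s^3 - 12s^2 - 18s - 8 = 0, i.e. -2·(s^3 + 6s^2 + 9s + 4) = 0.
Factoring: (s + 1)^2(s + 4) = 0.

s = -1, -1, -4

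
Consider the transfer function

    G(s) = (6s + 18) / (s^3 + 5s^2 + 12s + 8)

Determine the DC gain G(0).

G(0) = 9/4 ≈ 2.250

Set s = 0: G(0) = (18) / (8) = 9/4.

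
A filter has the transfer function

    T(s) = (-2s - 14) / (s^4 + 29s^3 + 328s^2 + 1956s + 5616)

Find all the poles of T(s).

s = -4 ± 6j, -9, -12

The poles are the roots of the denominator s^4 + 29s^3 + 328s^2 + 1956s + 5616 = 0.
Trying s = -9: the polynomial evaluates to 0, so (s + 9) is a factor.
Dividing out leaves s^3 + 20s^2 + 148s + 624 = 0.
This factors further as (s^2 + 8s + 52)(s + 12) = 0.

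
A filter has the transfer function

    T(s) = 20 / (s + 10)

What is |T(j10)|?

Substitute s = j10: numerator = 20, denominator = 10 + j10.
|T(j10)| = |20| / |10 + j10| = 20 / 14.142 ≈ 1.414.

|T(j10)| ≈ 1.414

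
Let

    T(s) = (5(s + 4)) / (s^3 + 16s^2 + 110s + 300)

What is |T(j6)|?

Substitute s = j6: numerator = 20 + j30, denominator = -276 + j444.
|T(j6)| = |20 + j30| / |-276 + j444| = 36.056 / 522.79 ≈ 0.06897.

|T(j6)| ≈ 0.06897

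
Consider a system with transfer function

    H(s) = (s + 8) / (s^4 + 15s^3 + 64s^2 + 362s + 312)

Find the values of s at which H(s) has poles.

s = -1 ± 5j, -1, -12

The poles are the roots of the denominator s^4 + 15s^3 + 64s^2 + 362s + 312 = 0.
Trying s = -1: the polynomial evaluates to 0, so (s + 1) is a factor.
Dividing out leaves s^3 + 14s^2 + 50s + 312 = 0.
This factors further as (s^2 + 2s + 26)(s + 12) = 0.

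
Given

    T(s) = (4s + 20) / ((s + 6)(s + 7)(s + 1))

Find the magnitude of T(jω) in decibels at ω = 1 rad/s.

Substitute s = j1: numerator = 20 + j4, denominator = 28 + j54.
|T(j1)| = |20 + j4| / |28 + j54| = 20.396 / 60.828 ≈ 0.3353.
In decibels: 20·log₁₀(0.3353) ≈ -9.49 dB.

|T(j1)|_dB ≈ -9.49 dB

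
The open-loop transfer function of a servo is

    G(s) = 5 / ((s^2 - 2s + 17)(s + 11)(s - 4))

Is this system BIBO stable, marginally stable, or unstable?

unstable

The poles can be read from the denominator factors: s = 1 + 4j, 1 - 4j, -11, 4.
Since the pole(s) at s = 1 ± 4j, 4 lie in the right half-plane, the system is unstable.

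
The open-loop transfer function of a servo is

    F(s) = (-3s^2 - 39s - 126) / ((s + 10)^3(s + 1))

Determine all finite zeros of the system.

Set the numerator to zero: -3s^2 - 39s - 126 = 0, i.e. -3·(s^2 + 13s + 42) = 0.
Factoring: (s + 6)(s + 7) = 0.

s = -6, -7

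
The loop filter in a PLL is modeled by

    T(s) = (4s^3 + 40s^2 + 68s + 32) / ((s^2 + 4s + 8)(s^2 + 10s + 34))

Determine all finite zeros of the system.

Set the numerator to zero: 4s^3 + 40s^2 + 68s + 32 = 0, i.e. 4·(s^3 + 10s^2 + 17s + 8) = 0.
Factoring: (s + 1)^2(s + 8) = 0.

s = -1, -1, -8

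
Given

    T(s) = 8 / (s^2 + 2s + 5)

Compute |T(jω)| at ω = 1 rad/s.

Substitute s = j1: numerator = 8, denominator = 4 + j2.
|T(j1)| = |8| / |4 + j2| = 8 / 4.4721 ≈ 1.789.

|T(j1)| ≈ 1.789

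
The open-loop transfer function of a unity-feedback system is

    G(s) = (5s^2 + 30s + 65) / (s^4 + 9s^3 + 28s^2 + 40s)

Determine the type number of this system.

Factor s from the denominator: s^4 + 9s^3 + 28s^2 + 40s = s·(s^3 + 9s^2 + 28s + 40).
There is 1 pole at the origin, so the system is Type 1.

Type 1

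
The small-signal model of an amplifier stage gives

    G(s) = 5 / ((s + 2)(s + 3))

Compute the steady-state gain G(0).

At s = 0 each factor (s + a) contributes a and each (s^2 + bs + c) contributes c.
G(0) = 5·1 / ((2) · (3)) = 5/6 = 5/6.

G(0) = 5/6 ≈ 0.8333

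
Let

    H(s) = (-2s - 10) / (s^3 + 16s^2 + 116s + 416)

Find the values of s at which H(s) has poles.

The poles are the roots of the denominator s^3 + 16s^2 + 116s + 416 = 0.
Trying s = -8: the polynomial evaluates to 0, so (s + 8) is a factor.
Dividing out leaves s^2 + 8s + 52 = 0.
The quadratic formula then gives s = -4 ± 6j.

s = -4 + 6j, -4 - 6j, -8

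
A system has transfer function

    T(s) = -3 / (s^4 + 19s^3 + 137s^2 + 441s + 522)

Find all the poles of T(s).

s = -3, -5 + 2j, -5 - 2j, -6

The poles are the roots of the denominator s^4 + 19s^3 + 137s^2 + 441s + 522 = 0.
Trying s = -3: the polynomial evaluates to 0, so (s + 3) is a factor.
Dividing out leaves s^3 + 16s^2 + 89s + 174 = 0.
This factors further as (s^2 + 10s + 29)(s + 6) = 0.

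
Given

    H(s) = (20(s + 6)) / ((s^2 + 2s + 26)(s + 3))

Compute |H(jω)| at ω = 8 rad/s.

Substitute s = j8: numerator = 120 + j160, denominator = -242 - j256.
|H(j8)| = |120 + j160| / |-242 - j256| = 200 / 352.28 ≈ 0.5677.

|H(j8)| ≈ 0.5677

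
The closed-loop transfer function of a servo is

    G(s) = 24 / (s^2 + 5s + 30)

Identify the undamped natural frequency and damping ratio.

ωₙ ≈ 5.477 rad/s, ζ ≈ 0.4564

Compare the denominator to the standard form s^2 + 2ζωₙs + ωₙ².
ωₙ² = 30, so ωₙ = √30 ≈ 5.477 rad/s.
2ζωₙ = 5, so ζ = 5/(2·√30) ≈ 0.4564.
With ζ = 0.4564 the response is underdamped.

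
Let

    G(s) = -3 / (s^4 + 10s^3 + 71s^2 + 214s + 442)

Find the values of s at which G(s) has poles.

The poles are the roots of the denominator s^4 + 10s^3 + 71s^2 + 214s + 442 = 0.
No real roots exist; factor into two real quadratics: (s^2 + 6s + 34)(s^2 + 4s + 13) = 0.
Each quadratic gives a conjugate pair via the quadratic formula.

s = -3 + 5j, -3 - 5j, -2 + 3j, -2 - 3j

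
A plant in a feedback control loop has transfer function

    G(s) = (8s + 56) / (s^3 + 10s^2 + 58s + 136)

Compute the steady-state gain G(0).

G(0) = 7/17 ≈ 0.4118

Set s = 0: G(0) = (56) / (136) = 7/17.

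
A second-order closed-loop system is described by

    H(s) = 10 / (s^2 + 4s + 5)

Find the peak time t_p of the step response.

t_p ≈ 3.142 s

Comparing s^2 + 4s + 5 to s^2 + 2ζωₙs + ωₙ²: ωₙ = √5 ≈ 2.236 rad/s and ζ = 4/(2·√5) ≈ 0.8944.
ζωₙ = 4/2 = 2, so ω_d = ωₙ√(1−ζ²) = √(ωₙ² − (ζωₙ)²) = √(5 − 2²) = √1 = 1 rad/s.
t_p = π/ω_d = π/1 ≈ 3.142 s.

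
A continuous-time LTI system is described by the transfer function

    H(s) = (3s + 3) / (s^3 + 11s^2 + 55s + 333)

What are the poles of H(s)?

s = -1 + 6j, -1 - 6j, -9

The poles are the roots of the denominator s^3 + 11s^2 + 55s + 333 = 0.
Trying s = -9: the polynomial evaluates to 0, so (s + 9) is a factor.
Dividing out leaves s^2 + 2s + 37 = 0.
The quadratic formula then gives s = -1 ± 6j.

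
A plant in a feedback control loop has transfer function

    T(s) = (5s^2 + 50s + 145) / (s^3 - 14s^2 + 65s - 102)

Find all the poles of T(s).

The poles are the roots of the denominator s^3 - 14s^2 + 65s - 102 = 0.
Trying s = 6: the polynomial evaluates to 0, so (s - 6) is a factor.
Dividing out leaves s^2 - 8s + 17 = 0.
The quadratic formula then gives s = 4 ± 1j.

s = 4 + j, 4 - j, 6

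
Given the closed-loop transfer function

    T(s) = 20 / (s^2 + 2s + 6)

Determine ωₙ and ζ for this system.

Compare the denominator to the standard form s^2 + 2ζωₙs + ωₙ².
ωₙ² = 6, so ωₙ = √6 ≈ 2.449 rad/s.
2ζωₙ = 2, so ζ = 2/(2·√6) ≈ 0.4082.

ωₙ ≈ 2.449 rad/s, ζ ≈ 0.4082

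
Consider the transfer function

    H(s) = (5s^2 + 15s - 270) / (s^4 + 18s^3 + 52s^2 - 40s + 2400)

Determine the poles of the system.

The poles are the roots of the denominator s^4 + 18s^3 + 52s^2 - 40s + 2400 = 0.
Trying s = -12: the polynomial evaluates to 0, so (s + 12) is a factor.
Dividing out leaves s^3 + 6s^2 - 20s + 200 = 0.
This factors further as (s^2 - 4s + 20)(s + 10) = 0.

s = 2 ± 4j, -12, -10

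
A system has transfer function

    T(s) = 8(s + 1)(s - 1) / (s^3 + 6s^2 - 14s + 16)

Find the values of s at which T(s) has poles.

s = 1 ± j, -8

The poles are the roots of the denominator s^3 + 6s^2 - 14s + 16 = 0.
Trying s = -8: the polynomial evaluates to 0, so (s + 8) is a factor.
Dividing out leaves s^2 - 2s + 2 = 0.
The quadratic formula then gives s = 1 ± 1j.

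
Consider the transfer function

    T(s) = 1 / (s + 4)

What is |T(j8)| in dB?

|T(j8)|_dB ≈ -19.0 dB

Substitute s = j8: numerator = 1, denominator = 4 + j8.
|T(j8)| = |1| / |4 + j8| = 1 / 8.9443 ≈ 0.1118.
In decibels: 20·log₁₀(0.1118) ≈ -19.0 dB.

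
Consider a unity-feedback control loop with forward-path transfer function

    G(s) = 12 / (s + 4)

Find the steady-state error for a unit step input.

G(s) has no poles at the origin.
This is a Type 0 system. Kp = lim_{s→0} G(s) = 12/4 = 3.
e_ss = 1/(1 + Kp) = 1/(1 + 3) = 1/4 ≈ 0.2500.

e_ss = 0.2500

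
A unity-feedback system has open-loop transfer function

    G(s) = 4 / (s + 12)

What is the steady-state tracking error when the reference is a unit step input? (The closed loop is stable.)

G(s) has no poles at the origin.
This is a Type 0 system. Kp = lim_{s→0} G(s) = 4/12 = 1/3.
e_ss = 1/(1 + Kp) = 1/(1 + 1/3) = 3/4 ≈ 0.7500.

e_ss = 0.7500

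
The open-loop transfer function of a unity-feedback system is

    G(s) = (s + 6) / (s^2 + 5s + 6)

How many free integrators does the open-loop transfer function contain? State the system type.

The denominator has no factor of s at the origin — no free integrator — so this is a Type 0 system.

Type 0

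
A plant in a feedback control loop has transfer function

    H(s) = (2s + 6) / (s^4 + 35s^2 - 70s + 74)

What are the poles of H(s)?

s = 1 + j, 1 - j, -1 + 6j, -1 - 6j

The poles are the roots of the denominator s^4 + 35s^2 - 70s + 74 = 0.
No real roots exist; factor into two real quadratics: (s^2 - 2s + 2)(s^2 + 2s + 37) = 0.
Each quadratic gives a conjugate pair via the quadratic formula.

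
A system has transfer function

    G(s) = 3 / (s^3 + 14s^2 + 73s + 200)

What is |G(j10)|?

|G(j10)| ≈ 0.002439

Substitute s = j10: numerator = 3, denominator = -1200 - j270.
|G(j10)| = |3| / |-1200 - j270| = 3 / 1230 ≈ 0.002439.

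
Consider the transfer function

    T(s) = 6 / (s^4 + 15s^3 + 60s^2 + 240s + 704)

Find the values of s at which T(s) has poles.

The poles are the roots of the denominator s^4 + 15s^3 + 60s^2 + 240s + 704 = 0.
Trying s = -11: the polynomial evaluates to 0, so (s + 11) is a factor.
Dividing out leaves s^3 + 4s^2 + 16s + 64 = 0.
This factors further as (s^2 + 16)(s + 4) = 0.

s = -11, ±4j, -4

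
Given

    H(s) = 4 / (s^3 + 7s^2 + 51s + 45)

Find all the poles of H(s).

s = -3 + 6j, -3 - 6j, -1

The poles are the roots of the denominator s^3 + 7s^2 + 51s + 45 = 0.
Trying s = -1: the polynomial evaluates to 0, so (s + 1) is a factor.
Dividing out leaves s^2 + 6s + 45 = 0.
The quadratic formula then gives s = -3 ± 6j.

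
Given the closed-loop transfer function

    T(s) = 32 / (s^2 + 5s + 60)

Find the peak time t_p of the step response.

t_p ≈ 0.4285 s

Comparing s^2 + 5s + 60 to s^2 + 2ζωₙs + ωₙ²: ωₙ = √60 ≈ 7.746 rad/s and ζ = 5/(2·√60) ≈ 0.3227.
ζωₙ = 5/2 = 2.5, so ω_d = ωₙ√(1−ζ²) = √(ωₙ² − (ζωₙ)²) = √(60 − 2.5²) = √53.75 ≈ 7.331 rad/s.
t_p = π/ω_d = π/7.331 ≈ 0.4285 s.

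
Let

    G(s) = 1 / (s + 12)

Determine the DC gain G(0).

At s = 0 each factor (s + a) contributes a and each (s^2 + bs + c) contributes c.
G(0) = 1·1 / ((12)) = 1/12 = 1/12.

G(0) = 1/12 ≈ 0.08333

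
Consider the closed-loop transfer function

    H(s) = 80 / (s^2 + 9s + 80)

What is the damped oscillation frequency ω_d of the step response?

Comparing s^2 + 9s + 80 to s^2 + 2ζωₙs + ωₙ²: ωₙ = √80 ≈ 8.944 rad/s and ζ = 9/(2·√80) ≈ 0.5031.
ζωₙ = 9/2 = 4.5, so ω_d = ωₙ√(1−ζ²) = √(ωₙ² − (ζωₙ)²) = √(80 − 4.5²) = √59.75 ≈ 7.730 rad/s.

ω_d ≈ 7.730 rad/s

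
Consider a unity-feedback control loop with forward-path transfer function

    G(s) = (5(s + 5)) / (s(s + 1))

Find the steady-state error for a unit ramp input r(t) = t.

G(s) has one pole at the origin.
This is a Type 1 system. Kv = lim_{s→0} s·G(s) = 25/1.
e_ss = 1/Kv = 1/(25) = 1/25 ≈ 0.04000.

e_ss = 0.04000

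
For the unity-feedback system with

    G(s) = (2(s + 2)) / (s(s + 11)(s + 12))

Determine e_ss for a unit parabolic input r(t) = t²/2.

e_ss = ∞

G(s) has one pole at the origin.
This is a Type 1 system; Ka = lim_{s→0} s^2·G(s) = 0, so the steady-state error for a parabola input is infinite.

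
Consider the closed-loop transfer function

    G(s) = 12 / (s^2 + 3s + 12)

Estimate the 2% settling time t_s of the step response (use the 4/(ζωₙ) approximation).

Comparing s^2 + 3s + 12 to s^2 + 2ζωₙs + ωₙ²: ωₙ = √12 ≈ 3.464 rad/s and ζ = 3/(2·√12) ≈ 0.4330.
ζωₙ = 3/2 = 1.5, so t_s ≈ 4/(ζωₙ) = 4/1.5 ≈ 2.667 s.

t_s ≈ 2.667 s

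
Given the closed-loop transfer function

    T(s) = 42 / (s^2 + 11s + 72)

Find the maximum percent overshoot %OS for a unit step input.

Comparing s^2 + 11s + 72 to s^2 + 2ζωₙs + ωₙ²: ωₙ = √72 ≈ 8.485 rad/s and ζ = 11/(2·√72) ≈ 0.6482.
%OS = 100·exp(−πζ/√(1−ζ²)) = 100·exp(−π·0.6482/√(1−0.6482²)) ≈ 6.90%.

%OS ≈ 6.90%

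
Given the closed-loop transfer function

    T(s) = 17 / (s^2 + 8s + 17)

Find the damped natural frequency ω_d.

ω_d = 1 rad/s

Comparing s^2 + 8s + 17 to s^2 + 2ζωₙs + ωₙ²: ωₙ = √17 ≈ 4.123 rad/s and ζ = 8/(2·√17) ≈ 0.9701.
ζωₙ = 8/2 = 4, so ω_d = ωₙ√(1−ζ²) = √(ωₙ² − (ζωₙ)²) = √(17 − 4²) = √1 = 1 rad/s.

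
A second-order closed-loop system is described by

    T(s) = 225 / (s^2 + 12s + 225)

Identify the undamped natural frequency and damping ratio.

Compare the denominator to the standard form s^2 + 2ζωₙs + ωₙ².
ωₙ² = 225, so ωₙ = 15 rad/s.
2ζωₙ = 12, so ζ = 12/(2·15) = 0.4.
With ζ = 0.4 the response is underdamped.

ωₙ = 15 rad/s, ζ = 0.4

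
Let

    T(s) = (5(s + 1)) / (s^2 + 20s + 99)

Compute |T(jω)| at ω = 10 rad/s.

|T(j10)| ≈ 0.2512

Substitute s = j10: numerator = 5 + j50, denominator = -1 + j200.
|T(j10)| = |5 + j50| / |-1 + j200| = 50.249 / 200.00 ≈ 0.2512.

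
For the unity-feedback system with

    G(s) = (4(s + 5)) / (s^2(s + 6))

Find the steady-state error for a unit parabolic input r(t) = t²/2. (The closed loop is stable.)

G(s) has 2 poles at the origin.
This is a Type 2 system. Ka = lim_{s→0} s^2·G(s) = 20/6 = 10/3.
e_ss = 1/Ka = 1/(10/3) = 3/10 ≈ 0.3000.

e_ss = 0.3000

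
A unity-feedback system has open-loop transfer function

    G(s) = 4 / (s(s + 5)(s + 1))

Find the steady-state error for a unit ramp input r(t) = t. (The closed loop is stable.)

e_ss = 1.250

G(s) has one pole at the origin.
This is a Type 1 system. Kv = lim_{s→0} s·G(s) = 4/5.
e_ss = 1/Kv = 1/(4/5) = 5/4 ≈ 1.250.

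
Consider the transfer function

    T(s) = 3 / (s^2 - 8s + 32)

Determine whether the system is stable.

The denominator s^2 - 8s + 32 factors as (s^2 - 8s + 32), giving poles at s = 4 + 4j, 4 - 4j.
Since the pole(s) at s = 4 ± 4j lie in the right half-plane, the system is unstable.

unstable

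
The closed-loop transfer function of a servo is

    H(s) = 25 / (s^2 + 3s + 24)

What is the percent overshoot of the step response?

Comparing s^2 + 3s + 24 to s^2 + 2ζωₙs + ωₙ²: ωₙ = √24 ≈ 4.899 rad/s and ζ = 3/(2·√24) ≈ 0.3062.
%OS = 100·exp(−πζ/√(1−ζ²)) = 100·exp(−π·0.3062/√(1−0.3062²)) ≈ 36.4%.

%OS ≈ 36.4%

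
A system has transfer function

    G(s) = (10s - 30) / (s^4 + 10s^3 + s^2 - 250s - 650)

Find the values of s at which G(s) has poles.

The poles are the roots of the denominator s^4 + 10s^3 + s^2 - 250s - 650 = 0.
Trying s = -5: the polynomial evaluates to 0, so (s + 5) is a factor.
Dividing out leaves s^3 + 5s^2 - 24s - 130 = 0.
This factors further as (s^2 + 10s + 26)(s - 5) = 0.

s = -5 + j, -5 - j, -5, 5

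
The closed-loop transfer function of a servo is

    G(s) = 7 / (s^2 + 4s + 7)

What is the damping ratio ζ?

ζ ≈ 0.7559

Compare the denominator to the standard form s^2 + 2ζωₙs + ωₙ².
ωₙ² = 7, so ωₙ = √7 ≈ 2.646 rad/s.
2ζωₙ = 4, so ζ = 4/(2·√7) ≈ 0.7559.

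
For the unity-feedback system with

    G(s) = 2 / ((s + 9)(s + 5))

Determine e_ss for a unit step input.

e_ss = 0.9574

G(s) has no poles at the origin.
This is a Type 0 system. Kp = lim_{s→0} G(s) = 2/45.
e_ss = 1/(1 + Kp) = 1/(1 + 2/45) = 45/47 ≈ 0.9574.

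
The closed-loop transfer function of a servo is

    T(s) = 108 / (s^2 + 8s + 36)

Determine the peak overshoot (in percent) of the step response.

Comparing s^2 + 8s + 36 to s^2 + 2ζωₙs + ωₙ²: ωₙ = 6 rad/s and ζ = 8/(2·6) ≈ 0.6667.
%OS = 100·exp(−πζ/√(1−ζ²)) = 100·exp(−π·0.6667/√(1−0.6667²)) ≈ 6.02%.

%OS ≈ 6.02%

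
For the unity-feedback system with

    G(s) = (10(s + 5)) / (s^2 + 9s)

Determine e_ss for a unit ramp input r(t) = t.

e_ss = 0.1800

G(s) has one pole at the origin.
This is a Type 1 system. Kv = lim_{s→0} s·G(s) = 50/9.
e_ss = 1/Kv = 1/(50/9) = 9/50 ≈ 0.1800.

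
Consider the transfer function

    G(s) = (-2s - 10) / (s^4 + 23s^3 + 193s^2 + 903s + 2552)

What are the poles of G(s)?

The poles are the roots of the denominator s^4 + 23s^3 + 193s^2 + 903s + 2552 = 0.
Trying s = -11: the polynomial evaluates to 0, so (s + 11) is a factor.
Dividing out leaves s^3 + 12s^2 + 61s + 232 = 0.
This factors further as (s^2 + 4s + 29)(s + 8) = 0.

s = -2 ± 5j, -11, -8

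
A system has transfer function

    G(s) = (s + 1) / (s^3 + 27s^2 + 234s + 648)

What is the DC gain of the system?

Set s = 0: G(0) = (1) / (648) = 1/648.

G(0) = 1/648 ≈ 0.001543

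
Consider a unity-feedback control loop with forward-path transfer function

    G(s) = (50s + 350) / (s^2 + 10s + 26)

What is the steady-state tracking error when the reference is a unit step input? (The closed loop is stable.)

e_ss = 0.06915

G(s) has no poles at the origin.
This is a Type 0 system. Kp = lim_{s→0} G(s) = 350/26 = 175/13.
e_ss = 1/(1 + Kp) = 1/(1 + 175/13) = 13/188 ≈ 0.06915.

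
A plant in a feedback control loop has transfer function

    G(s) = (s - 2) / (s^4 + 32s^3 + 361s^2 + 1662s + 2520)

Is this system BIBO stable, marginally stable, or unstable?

The denominator s^4 + 32s^3 + 361s^2 + 1662s + 2520 factors as (s + 3)(s + 10)(s + 7)(s + 12), giving poles at s = -3, -10, -7, -12.
Since all poles lie strictly in the left half-plane, the system is stable.

stable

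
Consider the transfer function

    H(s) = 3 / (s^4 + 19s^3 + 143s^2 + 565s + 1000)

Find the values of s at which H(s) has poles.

s = -3 ± 4j, -8, -5

The poles are the roots of the denominator s^4 + 19s^3 + 143s^2 + 565s + 1000 = 0.
Trying s = -8: the polynomial evaluates to 0, so (s + 8) is a factor.
Dividing out leaves s^3 + 11s^2 + 55s + 125 = 0.
This factors further as (s^2 + 6s + 25)(s + 5) = 0.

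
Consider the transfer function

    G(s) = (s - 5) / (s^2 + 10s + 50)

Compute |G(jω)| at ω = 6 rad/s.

Substitute s = j6: numerator = -5 + j6, denominator = 14 + j60.
|G(j6)| = |-5 + j6| / |14 + j60| = 7.8102 / 61.612 ≈ 0.1268.

|G(j6)| ≈ 0.1268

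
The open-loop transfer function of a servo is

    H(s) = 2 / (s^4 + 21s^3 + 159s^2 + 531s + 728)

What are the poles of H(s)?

The poles are the roots of the denominator s^4 + 21s^3 + 159s^2 + 531s + 728 = 0.
Trying s = -8: the polynomial evaluates to 0, so (s + 8) is a factor.
Dividing out leaves s^3 + 13s^2 + 55s + 91 = 0.
This factors further as (s + 7)(s^2 + 6s + 13) = 0.

s = -8, -7, -3 ± 2j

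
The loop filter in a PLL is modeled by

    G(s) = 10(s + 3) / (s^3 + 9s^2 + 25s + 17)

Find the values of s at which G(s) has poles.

The poles are the roots of the denominator s^3 + 9s^2 + 25s + 17 = 0.
Trying s = -1: the polynomial evaluates to 0, so (s + 1) is a factor.
Dividing out leaves s^2 + 8s + 17 = 0.
The quadratic formula then gives s = -4 ± 1j.

s = -4 + j, -4 - j, -1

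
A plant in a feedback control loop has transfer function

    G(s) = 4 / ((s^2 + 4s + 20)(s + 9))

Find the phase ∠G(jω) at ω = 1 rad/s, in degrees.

At s = j1: numerator = 4, denominator = 167 + j55.
∠G = ∠num − ∠den = 0° − (18.229°) = -18.23°.

∠G(j1) ≈ -18.23°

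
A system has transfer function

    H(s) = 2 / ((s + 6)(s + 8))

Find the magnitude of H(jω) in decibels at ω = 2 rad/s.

Substitute s = j2: numerator = 2, denominator = 44 + j28.
|H(j2)| = |2| / |44 + j28| = 2 / 52.154 ≈ 0.03835.
In decibels: 20·log₁₀(0.03835) ≈ -28.3 dB.

|H(j2)|_dB ≈ -28.3 dB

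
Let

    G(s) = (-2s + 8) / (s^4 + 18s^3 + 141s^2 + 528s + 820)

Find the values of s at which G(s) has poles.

The poles are the roots of the denominator s^4 + 18s^3 + 141s^2 + 528s + 820 = 0.
No real roots exist; factor into two real quadratics: (s^2 + 10s + 41)(s^2 + 8s + 20) = 0.
Each quadratic gives a conjugate pair via the quadratic formula.

s = -5 + 4j, -5 - 4j, -4 + 2j, -4 - 2j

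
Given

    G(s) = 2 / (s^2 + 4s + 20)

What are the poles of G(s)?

The poles are the roots of the denominator s^2 + 4s + 20 = 0.
Using the quadratic formula: s = (-4 ± √(-64))/2 = -2 ± 4j.

s = -2 ± 4j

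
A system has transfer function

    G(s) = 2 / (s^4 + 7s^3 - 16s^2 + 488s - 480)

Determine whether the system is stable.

unstable

The denominator s^4 + 7s^3 - 16s^2 + 488s - 480 factors as (s^2 - 4s + 40)(s + 12)(s - 1), giving poles at s = 2 ± 6j, -12, 1.
Since the pole(s) at s = 2 + 6j, 2 - 6j, 1 lie in the right half-plane, the system is unstable.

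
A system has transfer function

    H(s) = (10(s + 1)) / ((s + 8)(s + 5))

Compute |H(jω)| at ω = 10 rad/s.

Substitute s = j10: numerator = 10 + j100, denominator = -60 + j130.
|H(j10)| = |10 + j100| / |-60 + j130| = 100.50 / 143.18 ≈ 0.7019.

|H(j10)| ≈ 0.7019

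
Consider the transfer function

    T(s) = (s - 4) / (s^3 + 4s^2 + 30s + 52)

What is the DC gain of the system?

Set s = 0: T(0) = (-4) / (52) = -1/13.

T(0) = -1/13 ≈ -0.07692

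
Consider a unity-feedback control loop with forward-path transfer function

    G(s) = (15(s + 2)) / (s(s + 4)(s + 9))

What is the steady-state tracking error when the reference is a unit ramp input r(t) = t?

e_ss = 1.200

G(s) has one pole at the origin.
This is a Type 1 system. Kv = lim_{s→0} s·G(s) = 30/36 = 5/6.
e_ss = 1/Kv = 1/(5/6) = 6/5 ≈ 1.200.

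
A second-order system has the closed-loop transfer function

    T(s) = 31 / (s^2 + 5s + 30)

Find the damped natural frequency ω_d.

ω_d ≈ 4.873 rad/s

Comparing s^2 + 5s + 30 to s^2 + 2ζωₙs + ωₙ²: ωₙ = √30 ≈ 5.477 rad/s and ζ = 5/(2·√30) ≈ 0.4564.
ζωₙ = 5/2 = 2.5, so ω_d = ωₙ√(1−ζ²) = √(ωₙ² − (ζωₙ)²) = √(30 − 2.5²) = √23.75 ≈ 4.873 rad/s.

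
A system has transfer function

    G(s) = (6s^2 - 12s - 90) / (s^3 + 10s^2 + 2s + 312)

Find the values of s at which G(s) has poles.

s = 1 ± 5j, -12

The poles are the roots of the denominator s^3 + 10s^2 + 2s + 312 = 0.
Trying s = -12: the polynomial evaluates to 0, so (s + 12) is a factor.
Dividing out leaves s^2 - 2s + 26 = 0.
The quadratic formula then gives s = 1 ± 5j.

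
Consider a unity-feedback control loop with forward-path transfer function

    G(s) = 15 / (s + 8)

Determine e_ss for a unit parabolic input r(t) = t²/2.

G(s) has no poles at the origin.
This is a Type 0 system; Ka = lim_{s→0} s^2·G(s) = 0, so the steady-state error for a parabola input is infinite.

e_ss = ∞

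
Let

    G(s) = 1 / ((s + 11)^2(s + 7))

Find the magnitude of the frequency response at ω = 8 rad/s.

Substitute s = j8: numerator = 1, denominator = -1009 + j1688.
|G(j8)| = |1| / |-1009 + j1688| = 1 / 1966.6 ≈ 0.0005085.

|G(j8)| ≈ 0.0005085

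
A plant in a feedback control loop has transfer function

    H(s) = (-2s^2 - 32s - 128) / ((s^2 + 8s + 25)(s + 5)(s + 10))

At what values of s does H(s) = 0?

s = -8, -8

Set the numerator to zero: -2s^2 - 32s - 128 = 0, i.e. -2·(s^2 + 16s + 64) = 0.
Factoring: (s + 8)^2 = 0.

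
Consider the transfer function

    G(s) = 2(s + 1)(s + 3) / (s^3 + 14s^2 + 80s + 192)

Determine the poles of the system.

The poles are the roots of the denominator s^3 + 14s^2 + 80s + 192 = 0.
Trying s = -6: the polynomial evaluates to 0, so (s + 6) is a factor.
Dividing out leaves s^2 + 8s + 32 = 0.
The quadratic formula then gives s = -4 ± 4j.

s = -4 + 4j, -4 - 4j, -6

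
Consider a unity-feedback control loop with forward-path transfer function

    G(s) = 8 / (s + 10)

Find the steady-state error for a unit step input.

e_ss = 0.5556

G(s) has no poles at the origin.
This is a Type 0 system. Kp = lim_{s→0} G(s) = 8/10 = 4/5.
e_ss = 1/(1 + Kp) = 1/(1 + 4/5) = 5/9 ≈ 0.5556.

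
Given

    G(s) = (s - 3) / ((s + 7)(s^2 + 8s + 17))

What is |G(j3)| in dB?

Substitute s = j3: numerator = -3 + j3, denominator = -16 + j192.
|G(j3)| = |-3 + j3| / |-16 + j192| = 4.2426 / 192.67 ≈ 0.02202.
In decibels: 20·log₁₀(0.02202) ≈ -33.1 dB.

|G(j3)|_dB ≈ -33.1 dB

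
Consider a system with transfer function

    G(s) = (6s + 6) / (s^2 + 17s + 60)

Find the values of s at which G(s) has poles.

s = -12, -5

The poles are the roots of the denominator s^2 + 17s + 60 = 0.
Factoring: (s + 12)(s + 5) = 0, so s = -12 and s = -5.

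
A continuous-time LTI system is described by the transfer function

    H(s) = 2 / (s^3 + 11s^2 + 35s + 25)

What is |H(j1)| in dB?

|H(j1)|_dB ≈ -25.3 dB

Substitute s = j1: numerator = 2, denominator = 14 + j34.
|H(j1)| = |2| / |14 + j34| = 2 / 36.770 ≈ 0.05439.
In decibels: 20·log₁₀(0.05439) ≈ -25.3 dB.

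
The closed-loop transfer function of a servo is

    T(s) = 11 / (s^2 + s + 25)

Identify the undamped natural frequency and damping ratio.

Compare the denominator to the standard form s^2 + 2ζωₙs + ωₙ².
ωₙ² = 25, so ωₙ = 5 rad/s.
2ζωₙ = 1, so ζ = 1/(2·5) = 0.1.

ωₙ = 5 rad/s, ζ = 0.1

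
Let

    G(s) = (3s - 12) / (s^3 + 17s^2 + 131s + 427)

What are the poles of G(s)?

s = -5 + 6j, -5 - 6j, -7

The poles are the roots of the denominator s^3 + 17s^2 + 131s + 427 = 0.
Trying s = -7: the polynomial evaluates to 0, so (s + 7) is a factor.
Dividing out leaves s^2 + 10s + 61 = 0.
The quadratic formula then gives s = -5 ± 6j.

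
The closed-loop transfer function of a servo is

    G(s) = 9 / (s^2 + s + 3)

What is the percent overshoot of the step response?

%OS ≈ 38.8%

Comparing s^2 + s + 3 to s^2 + 2ζωₙs + ωₙ²: ωₙ = √3 ≈ 1.732 rad/s and ζ = 1/(2·√3) ≈ 0.2887.
%OS = 100·exp(−πζ/√(1−ζ²)) = 100·exp(−π·0.2887/√(1−0.2887²)) ≈ 38.8%.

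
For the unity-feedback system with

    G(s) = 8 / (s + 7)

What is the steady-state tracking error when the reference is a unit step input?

G(s) has no poles at the origin.
This is a Type 0 system. Kp = lim_{s→0} G(s) = 8/7.
e_ss = 1/(1 + Kp) = 1/(1 + 8/7) = 7/15 ≈ 0.4667.

e_ss = 0.4667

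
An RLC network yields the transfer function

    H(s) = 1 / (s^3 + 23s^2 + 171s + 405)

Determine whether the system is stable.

The denominator s^3 + 23s^2 + 171s + 405 factors as (s + 9)^2(s + 5), giving poles at s = -9, -5, -9.
Since all poles lie strictly in the left half-plane, the system is stable.

stable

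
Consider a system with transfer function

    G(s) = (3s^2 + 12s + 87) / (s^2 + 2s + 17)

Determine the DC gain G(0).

G(0) = 87/17 ≈ 5.118

Set s = 0: G(0) = (87) / (17) = 87/17.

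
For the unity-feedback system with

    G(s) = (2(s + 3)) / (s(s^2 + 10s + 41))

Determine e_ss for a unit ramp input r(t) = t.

e_ss = 6.833

G(s) has one pole at the origin.
This is a Type 1 system. Kv = lim_{s→0} s·G(s) = 6/41.
e_ss = 1/Kv = 1/(6/41) = 41/6 ≈ 6.833.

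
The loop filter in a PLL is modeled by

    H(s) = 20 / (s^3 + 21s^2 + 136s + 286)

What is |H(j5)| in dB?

|H(j5)|_dB ≈ -29.6 dB

Substitute s = j5: numerator = 20, denominator = -239 + j555.
|H(j5)| = |20| / |-239 + j555| = 20 / 604.27 ≈ 0.03310.
In decibels: 20·log₁₀(0.03310) ≈ -29.6 dB.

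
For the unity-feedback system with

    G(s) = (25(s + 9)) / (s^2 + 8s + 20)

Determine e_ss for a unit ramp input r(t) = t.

G(s) has no poles at the origin.
This is a Type 0 system; Kv = lim_{s→0} s·G(s) = 0, so the steady-state error for a ramp input is infinite.

e_ss = ∞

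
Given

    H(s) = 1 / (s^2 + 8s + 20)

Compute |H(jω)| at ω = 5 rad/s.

Substitute s = j5: numerator = 1, denominator = -5 + j40.
|H(j5)| = |1| / |-5 + j40| = 1 / 40.311 ≈ 0.02481.

|H(j5)| ≈ 0.02481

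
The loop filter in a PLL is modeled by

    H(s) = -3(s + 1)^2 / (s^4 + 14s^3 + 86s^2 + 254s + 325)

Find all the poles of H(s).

s = -4 ± 3j, -3 ± 2j

The poles are the roots of the denominator s^4 + 14s^3 + 86s^2 + 254s + 325 = 0.
No real roots exist; factor into two real quadratics: (s^2 + 8s + 25)(s^2 + 6s + 13) = 0.
Each quadratic gives a conjugate pair via the quadratic formula.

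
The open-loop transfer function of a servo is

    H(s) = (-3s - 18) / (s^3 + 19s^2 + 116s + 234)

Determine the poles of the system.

s = -5 ± j, -9

The poles are the roots of the denominator s^3 + 19s^2 + 116s + 234 = 0.
Trying s = -9: the polynomial evaluates to 0, so (s + 9) is a factor.
Dividing out leaves s^2 + 10s + 26 = 0.
The quadratic formula then gives s = -5 ± 1j.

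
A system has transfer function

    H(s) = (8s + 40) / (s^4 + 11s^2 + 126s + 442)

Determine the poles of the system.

The poles are the roots of the denominator s^4 + 11s^2 + 126s + 442 = 0.
No real roots exist; factor into two real quadratics: (s^2 - 6s + 34)(s^2 + 6s + 13) = 0.
Each quadratic gives a conjugate pair via the quadratic formula.

s = 3 ± 5j, -3 ± 2j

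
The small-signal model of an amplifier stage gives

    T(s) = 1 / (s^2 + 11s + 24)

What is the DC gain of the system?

Set s = 0: T(0) = (1) / (24) = 1/24.

T(0) = 1/24 ≈ 0.04167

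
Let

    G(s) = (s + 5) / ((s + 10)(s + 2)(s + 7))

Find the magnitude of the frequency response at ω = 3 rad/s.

|G(j3)| ≈ 0.02034

Substitute s = j3: numerator = 5 + j3, denominator = -31 + j285.
|G(j3)| = |5 + j3| / |-31 + j285| = 5.8310 / 286.68 ≈ 0.02034.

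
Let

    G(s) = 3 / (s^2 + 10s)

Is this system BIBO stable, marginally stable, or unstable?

marginally stable

The denominator s^2 + 10s factors as s(s + 10), giving poles at s = 0, -10.
Since the simple pole(s) at s = 0 lie on the jω-axis with none in the right half-plane, the system is marginally stable.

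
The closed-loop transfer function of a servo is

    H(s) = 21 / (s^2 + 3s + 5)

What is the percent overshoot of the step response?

%OS ≈ 5.83%

Comparing s^2 + 3s + 5 to s^2 + 2ζωₙs + ωₙ²: ωₙ = √5 ≈ 2.236 rad/s and ζ = 3/(2·√5) ≈ 0.6708.
%OS = 100·exp(−πζ/√(1−ζ²)) = 100·exp(−π·0.6708/√(1−0.6708²)) ≈ 5.83%.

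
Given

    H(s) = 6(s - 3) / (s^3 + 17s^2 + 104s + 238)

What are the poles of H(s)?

s = -5 ± 3j, -7

The poles are the roots of the denominator s^3 + 17s^2 + 104s + 238 = 0.
Trying s = -7: the polynomial evaluates to 0, so (s + 7) is a factor.
Dividing out leaves s^2 + 10s + 34 = 0.
The quadratic formula then gives s = -5 ± 3j.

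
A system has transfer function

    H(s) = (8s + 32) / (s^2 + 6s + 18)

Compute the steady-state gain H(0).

H(0) = 16/9 ≈ 1.778

Set s = 0: H(0) = (32) / (18) = 16/9.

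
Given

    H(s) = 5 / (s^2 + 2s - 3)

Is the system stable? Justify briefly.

unstable

The denominator s^2 + 2s - 3 factors as (s + 3)(s - 1), giving poles at s = -3, 1.
Since the pole(s) at s = 1 lie in the right half-plane, the system is unstable.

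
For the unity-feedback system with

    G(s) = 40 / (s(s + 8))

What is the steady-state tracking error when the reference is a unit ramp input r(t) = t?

e_ss = 0.2000

G(s) has one pole at the origin.
This is a Type 1 system. Kv = lim_{s→0} s·G(s) = 40/8 = 5.
e_ss = 1/Kv = 1/(5) = 1/5 ≈ 0.2000.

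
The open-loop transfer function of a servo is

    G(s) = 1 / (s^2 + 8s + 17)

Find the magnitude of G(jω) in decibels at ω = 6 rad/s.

Substitute s = j6: numerator = 1, denominator = -19 + j48.
|G(j6)| = |1| / |-19 + j48| = 1 / 51.624 ≈ 0.01937.
In decibels: 20·log₁₀(0.01937) ≈ -34.3 dB.

|G(j6)|_dB ≈ -34.3 dB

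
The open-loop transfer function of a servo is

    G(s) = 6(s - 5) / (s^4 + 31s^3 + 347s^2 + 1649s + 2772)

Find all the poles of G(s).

The poles are the roots of the denominator s^4 + 31s^3 + 347s^2 + 1649s + 2772 = 0.
Trying s = -7: the polynomial evaluates to 0, so (s + 7) is a factor.
Dividing out leaves s^3 + 24s^2 + 179s + 396 = 0.
This factors further as (s + 4)(s + 11)(s + 9) = 0.

s = -7, -4, -11, -9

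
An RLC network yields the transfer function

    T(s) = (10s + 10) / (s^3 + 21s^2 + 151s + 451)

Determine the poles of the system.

The poles are the roots of the denominator s^3 + 21s^2 + 151s + 451 = 0.
Trying s = -11: the polynomial evaluates to 0, so (s + 11) is a factor.
Dividing out leaves s^2 + 10s + 41 = 0.
The quadratic formula then gives s = -5 ± 4j.

s = -5 + 4j, -5 - 4j, -11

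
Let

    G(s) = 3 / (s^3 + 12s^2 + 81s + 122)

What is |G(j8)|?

|G(j8)| ≈ 0.004544

Substitute s = j8: numerator = 3, denominator = -646 + j136.
|G(j8)| = |3| / |-646 + j136| = 3 / 660.16 ≈ 0.004544.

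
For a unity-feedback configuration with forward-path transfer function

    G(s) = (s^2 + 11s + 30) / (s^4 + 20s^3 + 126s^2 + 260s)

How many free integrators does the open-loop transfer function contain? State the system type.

Factor s from the denominator: s^4 + 20s^3 + 126s^2 + 260s = s·(s^3 + 20s^2 + 126s + 260).
There is 1 pole at the origin, so the system is Type 1.

Type 1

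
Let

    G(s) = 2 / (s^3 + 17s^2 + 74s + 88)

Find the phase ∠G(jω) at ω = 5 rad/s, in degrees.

∠G(j5) ≈ -144.0°

At s = j5: numerator = 2, denominator = -337 + j245.
∠G = ∠num − ∠den = 0° − (143.98°) = -144.0°.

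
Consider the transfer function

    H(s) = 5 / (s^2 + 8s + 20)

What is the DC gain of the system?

Set s = 0: H(0) = (5) / (20) = 1/4.

H(0) = 1/4 ≈ 0.2500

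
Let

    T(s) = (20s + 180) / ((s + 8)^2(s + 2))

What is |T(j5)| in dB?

|T(j5)|_dB ≈ -7.34 dB

Substitute s = j5: numerator = 180 + j100, denominator = -322 + j355.
|T(j5)| = |180 + j100| / |-322 + j355| = 205.91 / 479.28 ≈ 0.4296.
In decibels: 20·log₁₀(0.4296) ≈ -7.34 dB.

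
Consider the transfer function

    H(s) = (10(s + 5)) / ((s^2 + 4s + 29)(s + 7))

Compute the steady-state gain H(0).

H(0) = 50/203 ≈ 0.2463

At s = 0 each factor (s + a) contributes a and each (s^2 + bs + c) contributes c.
H(0) = 10·(5) / ((29) · (7)) = 50/203 = 50/203.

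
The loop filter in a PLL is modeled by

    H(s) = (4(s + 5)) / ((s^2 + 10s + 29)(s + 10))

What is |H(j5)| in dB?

Substitute s = j5: numerator = 20 + j20, denominator = -210 + j520.
|H(j5)| = |20 + j20| / |-210 + j520| = 28.284 / 560.80 ≈ 0.05044.
In decibels: 20·log₁₀(0.05044) ≈ -25.9 dB.

|H(j5)|_dB ≈ -25.9 dB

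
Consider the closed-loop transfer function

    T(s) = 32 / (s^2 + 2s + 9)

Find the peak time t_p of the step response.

t_p ≈ 1.111 s

Comparing s^2 + 2s + 9 to s^2 + 2ζωₙs + ωₙ²: ωₙ = 3 rad/s and ζ = 2/(2·3) ≈ 0.3333.
ζωₙ = 2/2 = 1, so ω_d = ωₙ√(1−ζ²) = √(ωₙ² − (ζωₙ)²) = √(9 − 1²) = √8 ≈ 2.828 rad/s.
t_p = π/ω_d = π/2.828 ≈ 1.111 s.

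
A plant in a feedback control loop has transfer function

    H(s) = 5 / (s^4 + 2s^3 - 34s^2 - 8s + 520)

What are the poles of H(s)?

s = 4 + 2j, 4 - 2j, -5 + j, -5 - j

The poles are the roots of the denominator s^4 + 2s^3 - 34s^2 - 8s + 520 = 0.
No real roots exist; factor into two real quadratics: (s^2 - 8s + 20)(s^2 + 10s + 26) = 0.
Each quadratic gives a conjugate pair via the quadratic formula.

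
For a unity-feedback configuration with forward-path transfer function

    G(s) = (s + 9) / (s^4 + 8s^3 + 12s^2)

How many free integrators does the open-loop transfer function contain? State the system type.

Type 2

The denominator has 2 factors of s at the origin (free integrators), so this is a Type 2 system.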